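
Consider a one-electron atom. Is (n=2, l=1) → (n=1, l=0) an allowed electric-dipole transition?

allowed

l: 1 → 0 (Δl = -1). Δl = ±1 ✓.
All E1 selection rules are satisfied.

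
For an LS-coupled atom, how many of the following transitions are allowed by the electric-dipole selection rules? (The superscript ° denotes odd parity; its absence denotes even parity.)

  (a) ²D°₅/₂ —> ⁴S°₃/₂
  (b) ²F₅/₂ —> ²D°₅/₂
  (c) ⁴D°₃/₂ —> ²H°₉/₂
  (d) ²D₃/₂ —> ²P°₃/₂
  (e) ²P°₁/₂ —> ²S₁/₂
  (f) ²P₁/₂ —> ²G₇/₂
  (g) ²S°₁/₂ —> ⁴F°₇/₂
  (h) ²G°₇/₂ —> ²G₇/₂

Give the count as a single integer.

4

(a) forbidden (parity, ΔS, ΔL fail)
(b) allowed
(c) forbidden (parity, ΔS, ΔL, ΔJ fail)
(d) allowed
(e) allowed
(f) forbidden (parity, ΔL, ΔJ fail)
(g) forbidden (parity, ΔS, ΔL, ΔJ fail)
(h) allowed
Total allowed: 4 of 8.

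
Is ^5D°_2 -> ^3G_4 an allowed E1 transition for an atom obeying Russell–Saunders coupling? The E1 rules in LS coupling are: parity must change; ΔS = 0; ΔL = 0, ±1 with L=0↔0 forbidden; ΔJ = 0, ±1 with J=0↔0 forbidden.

Reading off the term symbols: S 2→1, L 2→4, J 2→4, parity odd→even.
Parity must change: odd → even — ok.
ΔS = 0: S: 2 → 1 — fails.
ΔL = 0, ±1 (not L=0↔0): L: 2 → 4, ΔL = +2 — fails.
ΔJ = 0, ±1 (not J=0↔0): J: 2 → 4, ΔJ = +2 — fails.
Rule(s) violated: ΔS, ΔL, ΔJ.

forbidden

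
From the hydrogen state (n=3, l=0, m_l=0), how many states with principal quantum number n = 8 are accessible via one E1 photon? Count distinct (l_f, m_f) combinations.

3

E1 requires Δl = ±1, so l_f ∈ {-1, 1}; with 0 ≤ l_f ≤ n_f−1 = 7, the allowed l_f values are {1}.
For l_f = 1: m_f ∈ {m_i−1, m_i, m_i+1} ∩ [−1, 1] = {-1, 0, 1} → 3 states.
Total: 3.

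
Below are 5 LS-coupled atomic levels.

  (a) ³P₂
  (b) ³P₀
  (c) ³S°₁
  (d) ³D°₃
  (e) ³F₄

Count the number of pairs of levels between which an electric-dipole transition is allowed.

4

(a)–(b): forbidden (parity, ΔJ).
(a)–(c): allowed.
(a)–(d): allowed.
(a)–(e): forbidden (parity, ΔL, ΔJ).
(b)–(c): allowed.
(b)–(d): forbidden (ΔJ).
(b)–(e): forbidden (parity, ΔL, ΔJ).
(c)–(d): forbidden (parity, ΔL, ΔJ).
(c)–(e): forbidden (ΔL, ΔJ).
(d)–(e): allowed.
Allowed pairs: 4 of 10.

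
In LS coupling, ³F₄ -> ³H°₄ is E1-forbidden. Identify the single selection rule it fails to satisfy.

the ΔL = 0, ±1 rule

Initial level: S=1, L=3, J=4, parity even. Final level: S=1, L=5, J=4, parity odd.
Parity must change: even → odd — ok.
ΔS = 0: S: 1 → 1 — ok.
ΔL = 0, ±1 (not L=0↔0): L: 3 → 5, ΔL = +2 — fails.
ΔJ = 0, ±1 (not J=0↔0): J: 4 → 4, ΔJ = +0 — ok.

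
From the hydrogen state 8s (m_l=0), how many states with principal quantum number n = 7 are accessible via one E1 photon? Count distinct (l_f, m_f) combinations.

E1 requires Δl = ±1, so l_f ∈ {-1, 1}; with 0 ≤ l_f ≤ n_f−1 = 6, the allowed l_f values are {1}.
For l_f = 1: m_f ∈ {m_i−1, m_i, m_i+1} ∩ [−1, 1] = {-1, 0, 1} → 3 states.
Total: 3.

3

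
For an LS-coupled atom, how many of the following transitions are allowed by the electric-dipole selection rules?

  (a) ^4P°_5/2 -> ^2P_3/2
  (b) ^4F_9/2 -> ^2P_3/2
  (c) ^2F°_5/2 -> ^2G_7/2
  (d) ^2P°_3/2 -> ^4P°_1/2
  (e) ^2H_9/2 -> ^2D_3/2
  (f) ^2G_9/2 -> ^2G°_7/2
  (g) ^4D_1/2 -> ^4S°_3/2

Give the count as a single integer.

2

(a) forbidden (ΔS fails)
(b) forbidden (parity, ΔS, ΔL, ΔJ fail)
(c) allowed
(d) forbidden (parity, ΔS fail)
(e) forbidden (parity, ΔL, ΔJ fail)
(f) allowed
(g) forbidden (ΔL fails)
Total allowed: 2 of 7.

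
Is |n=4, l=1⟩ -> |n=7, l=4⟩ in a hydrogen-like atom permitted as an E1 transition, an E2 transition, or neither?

neither

Δl = 4 − 1 = +3; l_i + l_f = 5.
E1 (Δl = ±1): not satisfied.
E2 (Δl = 0,±2, l_i+l_f ≥ 2): not satisfied.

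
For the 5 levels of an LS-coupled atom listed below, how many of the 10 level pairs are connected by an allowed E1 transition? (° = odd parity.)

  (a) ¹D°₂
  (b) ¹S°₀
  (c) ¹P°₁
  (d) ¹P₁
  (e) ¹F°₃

3

(a)–(b): forbidden (parity, ΔL, ΔJ).
(a)–(c): forbidden (parity).
(a)–(d): allowed.
(a)–(e): forbidden (parity).
(b)–(c): forbidden (parity).
(b)–(d): allowed.
(b)–(e): forbidden (parity, ΔL, ΔJ).
(c)–(d): allowed.
(c)–(e): forbidden (parity, ΔL, ΔJ).
(d)–(e): forbidden (ΔL, ΔJ).
Allowed pairs: 3 of 10.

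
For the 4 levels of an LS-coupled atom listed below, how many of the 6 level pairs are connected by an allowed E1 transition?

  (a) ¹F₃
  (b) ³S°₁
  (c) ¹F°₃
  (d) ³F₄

(a)–(b): forbidden (ΔS, ΔL, ΔJ).
(a)–(c): allowed.
(a)–(d): forbidden (parity, ΔS).
(b)–(c): forbidden (parity, ΔS, ΔL, ΔJ).
(b)–(d): forbidden (ΔL, ΔJ).
(c)–(d): forbidden (ΔS).
Allowed pairs: 1 of 6.

1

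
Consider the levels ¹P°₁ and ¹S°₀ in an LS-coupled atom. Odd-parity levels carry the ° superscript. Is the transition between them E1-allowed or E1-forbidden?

forbidden

Initial level: S=0, L=1, J=1, parity odd. Final level: S=0, L=0, J=0, parity odd.
ΔL = 0, ±1 (not L=0↔0): L: 1 → 0, ΔL = -1 — ok.
Parity must change: odd → odd — fails.
ΔS = 0: S: 0 → 0 — ok.
ΔJ = 0, ±1 (not J=0↔0): J: 1 → 0, ΔJ = -1 — ok.
Rule(s) violated: parity.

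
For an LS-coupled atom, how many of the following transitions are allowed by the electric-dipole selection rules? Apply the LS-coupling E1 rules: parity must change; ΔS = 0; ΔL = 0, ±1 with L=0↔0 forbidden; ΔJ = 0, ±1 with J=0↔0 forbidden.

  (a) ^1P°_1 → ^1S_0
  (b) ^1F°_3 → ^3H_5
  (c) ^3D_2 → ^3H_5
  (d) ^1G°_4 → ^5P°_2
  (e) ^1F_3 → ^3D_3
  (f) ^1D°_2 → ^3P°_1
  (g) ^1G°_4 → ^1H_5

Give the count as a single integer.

2

(a) allowed
(b) forbidden (ΔS, ΔL, ΔJ fail)
(c) forbidden (parity, ΔL, ΔJ fail)
(d) forbidden (parity, ΔS, ΔL, ΔJ fail)
(e) forbidden (parity, ΔS fail)
(f) forbidden (parity, ΔS fail)
(g) allowed
Total allowed: 2 of 7.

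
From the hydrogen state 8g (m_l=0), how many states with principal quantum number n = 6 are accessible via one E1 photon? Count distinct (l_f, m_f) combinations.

E1 requires Δl = ±1, so l_f ∈ {3, 5}; with 0 ≤ l_f ≤ n_f−1 = 5, the allowed l_f values are {3, 5}.
For l_f = 3: m_f ∈ {m_i−1, m_i, m_i+1} ∩ [−3, 3] = {-1, 0, 1} → 3 states.
For l_f = 5: m_f ∈ {m_i−1, m_i, m_i+1} ∩ [−5, 5] = {-1, 0, 1} → 3 states.
Total: 6.

6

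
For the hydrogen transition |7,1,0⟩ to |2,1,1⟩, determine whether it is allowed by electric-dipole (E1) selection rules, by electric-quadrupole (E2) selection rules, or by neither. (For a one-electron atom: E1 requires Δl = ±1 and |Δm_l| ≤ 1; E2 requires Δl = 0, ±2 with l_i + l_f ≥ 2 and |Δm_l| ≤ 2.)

Δl = 1 − 1 = +0; l_i + l_f = 2.
Δm_l = +1.
E1 (Δl = ±1, |Δm_l| ≤ 1): not satisfied.
E2 (Δl = 0,±2, l_i+l_f ≥ 2, |Δm_l| ≤ 2): satisfied.

E2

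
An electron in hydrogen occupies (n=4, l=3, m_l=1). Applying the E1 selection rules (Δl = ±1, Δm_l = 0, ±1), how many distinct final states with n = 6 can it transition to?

6

E1 requires Δl = ±1, so l_f ∈ {2, 4}; with 0 ≤ l_f ≤ n_f−1 = 5, the allowed l_f values are {2, 4}.
For l_f = 2: m_f ∈ {m_i−1, m_i, m_i+1} ∩ [−2, 2] = {0, 1, 2} → 3 states.
For l_f = 4: m_f ∈ {m_i−1, m_i, m_i+1} ∩ [−4, 4] = {0, 1, 2} → 3 states.
Total: 6.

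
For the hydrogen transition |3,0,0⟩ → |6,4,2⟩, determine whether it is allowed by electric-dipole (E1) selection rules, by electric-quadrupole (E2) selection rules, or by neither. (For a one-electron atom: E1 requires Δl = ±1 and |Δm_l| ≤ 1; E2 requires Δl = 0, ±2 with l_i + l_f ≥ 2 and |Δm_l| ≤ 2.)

Δl = 4 − 0 = +4; l_i + l_f = 4.
Δm_l = +2.
E1 (Δl = ±1, |Δm_l| ≤ 1): not satisfied.
E2 (Δl = 0,±2, l_i+l_f ≥ 2, |Δm_l| ≤ 2): not satisfied.

neither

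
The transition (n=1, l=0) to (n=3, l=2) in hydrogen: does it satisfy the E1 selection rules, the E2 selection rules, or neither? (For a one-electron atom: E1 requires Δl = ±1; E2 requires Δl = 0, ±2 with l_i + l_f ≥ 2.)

Δl = 2 − 0 = +2; l_i + l_f = 2.
E1 (Δl = ±1): not satisfied.
E2 (Δl = 0,±2, l_i+l_f ≥ 2): satisfied.

E2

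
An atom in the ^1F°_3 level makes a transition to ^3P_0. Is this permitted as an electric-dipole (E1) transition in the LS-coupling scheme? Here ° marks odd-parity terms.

forbidden

Reading off the term symbols: S 0→1, L 3→1, J 3→0, parity odd→even.
Parity must change: odd → even — satisfied.
ΔS = 0: S: 0 → 1 — violated.
ΔL = 0, ±1 (not L=0↔0): L: 3 → 1, ΔL = -2 — violated.
ΔJ = 0, ±1 (not J=0↔0): J: 3 → 0, ΔJ = -3 — violated.
Rule(s) violated: ΔS, ΔL, ΔJ.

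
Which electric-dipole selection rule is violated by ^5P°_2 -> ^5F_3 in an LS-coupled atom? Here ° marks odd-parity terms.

the ΔL = 0, ±1 rule

ΔL = 0, ±1 (not L=0↔0): L: 1 → 3, ΔL = +2 — ✗.
ΔJ = 0, ±1 (not J=0↔0): J: 2 → 3, ΔJ = +1 — ✓.
ΔS = 0: S: 2 → 2 — ✓.
Parity must change: odd → even — ✓.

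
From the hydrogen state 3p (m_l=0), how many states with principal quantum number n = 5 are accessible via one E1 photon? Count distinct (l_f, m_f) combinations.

E1 requires Δl = ±1, so l_f ∈ {0, 2}; with 0 ≤ l_f ≤ n_f−1 = 4, the allowed l_f values are {0, 2}.
For l_f = 0: m_f ∈ {m_i−1, m_i, m_i+1} ∩ [−0, 0] = {0} → 1 state.
For l_f = 2: m_f ∈ {m_i−1, m_i, m_i+1} ∩ [−2, 2] = {-1, 0, 1} → 3 states.
Total: 4.

4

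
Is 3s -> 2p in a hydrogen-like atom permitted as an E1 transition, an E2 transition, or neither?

E1

Δl = 1 − 0 = +1; l_i + l_f = 1.
E1 (Δl = ±1): satisfied.
E2 (Δl = 0,±2, l_i+l_f ≥ 2): not satisfied.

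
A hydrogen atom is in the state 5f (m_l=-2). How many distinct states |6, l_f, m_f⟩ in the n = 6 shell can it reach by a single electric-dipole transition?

E1 requires Δl = ±1, so l_f ∈ {2, 4}; with 0 ≤ l_f ≤ n_f−1 = 5, the allowed l_f values are {2, 4}.
For l_f = 2: m_f ∈ {m_i−1, m_i, m_i+1} ∩ [−2, 2] = {-2, -1} → 2 states.
For l_f = 4: m_f ∈ {m_i−1, m_i, m_i+1} ∩ [−4, 4] = {-3, -2, -1} → 3 states.
Total: 5.

5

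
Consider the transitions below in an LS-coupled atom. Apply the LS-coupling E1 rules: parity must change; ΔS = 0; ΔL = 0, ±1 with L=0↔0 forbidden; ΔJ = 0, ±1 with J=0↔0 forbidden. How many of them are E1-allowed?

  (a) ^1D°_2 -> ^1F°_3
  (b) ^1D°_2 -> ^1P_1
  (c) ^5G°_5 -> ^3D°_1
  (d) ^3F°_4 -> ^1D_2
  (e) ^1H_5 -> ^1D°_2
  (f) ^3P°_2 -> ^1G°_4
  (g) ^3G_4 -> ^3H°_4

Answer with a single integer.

(a) forbidden (parity fails)
(b) allowed
(c) forbidden (parity, ΔS, ΔL, ΔJ fail)
(d) forbidden (ΔS, ΔJ fail)
(e) forbidden (ΔL, ΔJ fail)
(f) forbidden (parity, ΔS, ΔL, ΔJ fail)
(g) allowed
Total allowed: 2 of 7.

2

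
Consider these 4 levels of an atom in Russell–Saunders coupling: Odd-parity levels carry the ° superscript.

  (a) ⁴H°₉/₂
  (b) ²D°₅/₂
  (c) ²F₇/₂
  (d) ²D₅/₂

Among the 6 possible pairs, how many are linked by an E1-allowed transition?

(a)–(b): forbidden (parity, ΔS, ΔL, ΔJ).
(a)–(c): forbidden (ΔS, ΔL).
(a)–(d): forbidden (ΔS, ΔL, ΔJ).
(b)–(c): allowed.
(b)–(d): allowed.
(c)–(d): forbidden (parity).
Allowed pairs: 2 of 6.

2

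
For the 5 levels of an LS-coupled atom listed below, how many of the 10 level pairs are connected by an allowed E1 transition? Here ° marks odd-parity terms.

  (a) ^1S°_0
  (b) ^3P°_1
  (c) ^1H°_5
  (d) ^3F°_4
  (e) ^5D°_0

(a)–(b): forbidden (parity, ΔS).
(a)–(c): forbidden (parity, ΔL, ΔJ).
(a)–(d): forbidden (parity, ΔS, ΔL, ΔJ).
(a)–(e): forbidden (parity, ΔS, ΔL, ΔJ).
(b)–(c): forbidden (parity, ΔS, ΔL, ΔJ).
(b)–(d): forbidden (parity, ΔL, ΔJ).
(b)–(e): forbidden (parity, ΔS).
(c)–(d): forbidden (parity, ΔS, ΔL).
(c)–(e): forbidden (parity, ΔS, ΔL, ΔJ).
(d)–(e): forbidden (parity, ΔS, ΔJ).
Allowed pairs: 0 of 10.

0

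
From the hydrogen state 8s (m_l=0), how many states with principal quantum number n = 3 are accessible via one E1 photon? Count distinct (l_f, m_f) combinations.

E1 requires Δl = ±1, so l_f ∈ {-1, 1}; with 0 ≤ l_f ≤ n_f−1 = 2, the allowed l_f values are {1}.
For l_f = 1: m_f ∈ {m_i−1, m_i, m_i+1} ∩ [−1, 1] = {-1, 0, 1} → 3 states.
Total: 3.

3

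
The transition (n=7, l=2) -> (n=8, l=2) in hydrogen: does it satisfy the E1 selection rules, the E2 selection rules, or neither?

E2

Δl = 2 − 2 = +0; l_i + l_f = 4.
E1 (Δl = ±1): not satisfied.
E2 (Δl = 0,±2, l_i+l_f ≥ 2): satisfied.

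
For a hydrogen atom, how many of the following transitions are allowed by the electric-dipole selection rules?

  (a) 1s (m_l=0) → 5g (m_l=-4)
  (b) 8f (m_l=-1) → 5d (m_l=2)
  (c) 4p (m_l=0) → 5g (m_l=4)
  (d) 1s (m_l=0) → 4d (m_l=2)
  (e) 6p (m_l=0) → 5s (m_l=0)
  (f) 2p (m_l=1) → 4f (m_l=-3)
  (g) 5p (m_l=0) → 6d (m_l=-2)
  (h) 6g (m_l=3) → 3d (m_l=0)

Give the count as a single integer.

(a) forbidden — Δl = +4 (E1 requires Δl = ±1); Δm_l = -4 (E1 requires Δm_l = 0, ±1)
(b) forbidden — Δm_l = +3 (E1 requires Δm_l = 0, ±1)
(c) forbidden — Δl = +3 (E1 requires Δl = ±1); Δm_l = +4 (E1 requires Δm_l = 0, ±1)
(d) forbidden — Δl = +2 (E1 requires Δl = ±1); Δm_l = +2 (E1 requires Δm_l = 0, ±1)
(e) allowed
(f) forbidden — Δl = +2 (E1 requires Δl = ±1); Δm_l = -4 (E1 requires Δm_l = 0, ±1)
(g) forbidden — Δm_l = -2 (E1 requires Δm_l = 0, ±1)
(h) forbidden — Δl = -2 (E1 requires Δl = ±1); Δm_l = -3 (E1 requires Δm_l = 0, ±1)
Total allowed: 1 of 8.

1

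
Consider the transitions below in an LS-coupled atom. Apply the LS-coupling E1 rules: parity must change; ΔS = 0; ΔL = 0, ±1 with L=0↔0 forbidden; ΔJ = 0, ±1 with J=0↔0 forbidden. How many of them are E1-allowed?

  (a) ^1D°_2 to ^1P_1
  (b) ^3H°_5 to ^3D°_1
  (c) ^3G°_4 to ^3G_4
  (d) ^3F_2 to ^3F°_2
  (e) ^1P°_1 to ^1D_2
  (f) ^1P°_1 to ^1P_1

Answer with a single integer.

5

(a) allowed
(b) forbidden (parity, ΔL, ΔJ fail)
(c) allowed
(d) allowed
(e) allowed
(f) allowed
Total allowed: 5 of 6.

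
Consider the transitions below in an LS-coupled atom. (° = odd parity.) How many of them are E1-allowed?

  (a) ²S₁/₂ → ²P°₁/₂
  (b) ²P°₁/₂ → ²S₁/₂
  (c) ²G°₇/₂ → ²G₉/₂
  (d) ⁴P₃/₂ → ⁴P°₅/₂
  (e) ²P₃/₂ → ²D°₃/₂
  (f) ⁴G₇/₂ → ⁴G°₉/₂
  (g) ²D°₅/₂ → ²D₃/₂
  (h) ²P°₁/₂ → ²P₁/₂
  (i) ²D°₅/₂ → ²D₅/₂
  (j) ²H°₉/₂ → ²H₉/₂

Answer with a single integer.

10

(a) allowed
(b) allowed
(c) allowed
(d) allowed
(e) allowed
(f) allowed
(g) allowed
(h) allowed
(i) allowed
(j) allowed
Total allowed: 10 of 10.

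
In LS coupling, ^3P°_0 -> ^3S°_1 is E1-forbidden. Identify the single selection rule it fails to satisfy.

parity

Reading off the term symbols: S 1→1, L 1→0, J 0→1, parity odd→odd.
Parity must change: odd → odd — fails.
ΔS = 0: S: 1 → 1 — ok.
ΔL = 0, ±1 (not L=0↔0): L: 1 → 0, ΔL = -1 — ok.
ΔJ = 0, ±1 (not J=0↔0): J: 0 → 1, ΔJ = +1 — ok.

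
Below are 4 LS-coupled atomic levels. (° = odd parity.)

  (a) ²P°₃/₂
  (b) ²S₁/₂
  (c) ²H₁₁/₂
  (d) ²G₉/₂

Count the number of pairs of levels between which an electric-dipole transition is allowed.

(a)–(b): allowed.
(a)–(c): forbidden (ΔL, ΔJ).
(a)–(d): forbidden (ΔL, ΔJ).
(b)–(c): forbidden (parity, ΔL, ΔJ).
(b)–(d): forbidden (parity, ΔL, ΔJ).
(c)–(d): forbidden (parity).
Allowed pairs: 1 of 6.

1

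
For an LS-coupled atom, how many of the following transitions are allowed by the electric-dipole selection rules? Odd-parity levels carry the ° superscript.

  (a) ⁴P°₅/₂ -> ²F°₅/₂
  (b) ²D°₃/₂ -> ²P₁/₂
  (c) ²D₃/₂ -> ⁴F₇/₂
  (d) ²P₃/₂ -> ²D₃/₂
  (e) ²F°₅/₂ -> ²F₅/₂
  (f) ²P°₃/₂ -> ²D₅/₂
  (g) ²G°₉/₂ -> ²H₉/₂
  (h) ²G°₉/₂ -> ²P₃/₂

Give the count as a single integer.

4

(a) forbidden (parity, ΔS, ΔL fail)
(b) allowed
(c) forbidden (parity, ΔS, ΔJ fail)
(d) forbidden (parity fails)
(e) allowed
(f) allowed
(g) allowed
(h) forbidden (ΔL, ΔJ fail)
Total allowed: 4 of 8.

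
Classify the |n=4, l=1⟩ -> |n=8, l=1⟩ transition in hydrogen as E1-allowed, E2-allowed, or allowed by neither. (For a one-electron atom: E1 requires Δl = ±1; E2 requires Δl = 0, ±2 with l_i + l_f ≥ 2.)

Δl = 1 − 1 = +0; l_i + l_f = 2.
E1 (Δl = ±1): not satisfied.
E2 (Δl = 0,±2, l_i+l_f ≥ 2): satisfied.

E2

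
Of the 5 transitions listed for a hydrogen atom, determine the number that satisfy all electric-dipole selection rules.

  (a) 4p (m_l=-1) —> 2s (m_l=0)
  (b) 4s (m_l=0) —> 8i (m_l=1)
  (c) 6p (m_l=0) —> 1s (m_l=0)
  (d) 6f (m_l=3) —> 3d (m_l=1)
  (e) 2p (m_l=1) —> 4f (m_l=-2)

2

(a) allowed
(b) forbidden — Δl = +6 (E1 requires Δl = ±1)
(c) allowed
(d) forbidden — Δm_l = -2 (E1 requires Δm_l = 0, ±1)
(e) forbidden — Δl = +2 (E1 requires Δl = ±1); Δm_l = -3 (E1 requires Δm_l = 0, ±1)
Total allowed: 2 of 5.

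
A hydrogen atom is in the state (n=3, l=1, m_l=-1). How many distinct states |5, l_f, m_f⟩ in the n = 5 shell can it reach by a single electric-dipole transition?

E1 requires Δl = ±1, so l_f ∈ {0, 2}; with 0 ≤ l_f ≤ n_f−1 = 4, the allowed l_f values are {0, 2}.
For l_f = 0: m_f ∈ {m_i−1, m_i, m_i+1} ∩ [−0, 0] = {0} → 1 state.
For l_f = 2: m_f ∈ {m_i−1, m_i, m_i+1} ∩ [−2, 2] = {-2, -1, 0} → 3 states.
Total: 4.

4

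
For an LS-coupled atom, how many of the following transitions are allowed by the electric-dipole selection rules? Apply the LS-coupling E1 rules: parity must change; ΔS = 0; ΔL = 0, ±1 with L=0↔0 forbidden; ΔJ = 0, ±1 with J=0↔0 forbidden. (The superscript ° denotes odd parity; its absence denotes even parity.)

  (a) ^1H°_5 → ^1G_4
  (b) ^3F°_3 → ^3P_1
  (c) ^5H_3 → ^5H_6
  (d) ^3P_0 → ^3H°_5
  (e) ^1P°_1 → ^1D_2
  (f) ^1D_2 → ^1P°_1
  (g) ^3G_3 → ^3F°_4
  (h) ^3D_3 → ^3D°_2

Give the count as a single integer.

(a) allowed
(b) forbidden (ΔL, ΔJ fail)
(c) forbidden (parity, ΔJ fail)
(d) forbidden (ΔL, ΔJ fail)
(e) allowed
(f) allowed
(g) allowed
(h) allowed
Total allowed: 5 of 8.

5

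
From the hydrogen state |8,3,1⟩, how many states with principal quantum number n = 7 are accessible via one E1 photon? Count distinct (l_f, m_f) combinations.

E1 requires Δl = ±1, so l_f ∈ {2, 4}; with 0 ≤ l_f ≤ n_f−1 = 6, the allowed l_f values are {2, 4}.
For l_f = 2: m_f ∈ {m_i−1, m_i, m_i+1} ∩ [−2, 2] = {0, 1, 2} → 3 states.
For l_f = 4: m_f ∈ {m_i−1, m_i, m_i+1} ∩ [−4, 4] = {0, 1, 2} → 3 states.
Total: 6.

6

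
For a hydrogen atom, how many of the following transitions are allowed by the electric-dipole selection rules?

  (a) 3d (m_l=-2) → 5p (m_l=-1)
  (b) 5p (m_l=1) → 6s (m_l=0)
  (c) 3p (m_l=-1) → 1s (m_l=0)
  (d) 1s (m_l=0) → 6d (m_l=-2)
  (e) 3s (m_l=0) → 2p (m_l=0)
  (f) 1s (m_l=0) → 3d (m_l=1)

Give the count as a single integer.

(a) allowed
(b) allowed
(c) allowed
(d) forbidden — Δl = +2 (E1 requires Δl = ±1); Δm_l = -2 (E1 requires Δm_l = 0, ±1)
(e) allowed
(f) forbidden — Δl = +2 (E1 requires Δl = ±1)
Total allowed: 4 of 6.

4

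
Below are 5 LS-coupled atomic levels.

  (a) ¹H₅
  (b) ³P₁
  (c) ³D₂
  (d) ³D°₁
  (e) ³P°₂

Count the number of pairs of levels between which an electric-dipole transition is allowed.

(a)–(b): forbidden (parity, ΔS, ΔL, ΔJ).
(a)–(c): forbidden (parity, ΔS, ΔL, ΔJ).
(a)–(d): forbidden (ΔS, ΔL, ΔJ).
(a)–(e): forbidden (ΔS, ΔL, ΔJ).
(b)–(c): forbidden (parity).
(b)–(d): allowed.
(b)–(e): allowed.
(c)–(d): allowed.
(c)–(e): allowed.
(d)–(e): forbidden (parity).
Allowed pairs: 4 of 10.

4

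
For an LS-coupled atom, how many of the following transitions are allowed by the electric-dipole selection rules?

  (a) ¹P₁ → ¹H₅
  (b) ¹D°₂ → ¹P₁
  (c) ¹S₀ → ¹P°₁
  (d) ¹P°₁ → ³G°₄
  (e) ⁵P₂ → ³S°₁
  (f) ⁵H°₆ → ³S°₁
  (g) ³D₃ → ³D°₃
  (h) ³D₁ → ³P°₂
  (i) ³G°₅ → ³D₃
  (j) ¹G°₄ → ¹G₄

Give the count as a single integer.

(a) forbidden (parity, ΔL, ΔJ fail)
(b) allowed
(c) allowed
(d) forbidden (parity, ΔS, ΔL, ΔJ fail)
(e) forbidden (ΔS fails)
(f) forbidden (parity, ΔS, ΔL, ΔJ fail)
(g) allowed
(h) allowed
(i) forbidden (ΔL, ΔJ fail)
(j) allowed
Total allowed: 5 of 10.

5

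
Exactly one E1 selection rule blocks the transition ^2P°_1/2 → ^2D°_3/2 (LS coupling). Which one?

parity

Initial level: S=1/2, L=1, J=1/2, parity odd. Final level: S=1/2, L=2, J=3/2, parity odd.
Parity must change: odd → odd — ✗.
ΔS = 0: S: 1/2 → 1/2 — ✓.
ΔL = 0, ±1 (not L=0↔0): L: 1 → 2, ΔL = +1 — ✓.
ΔJ = 0, ±1 (not J=0↔0): J: 1/2 → 3/2, ΔJ = +1 — ✓.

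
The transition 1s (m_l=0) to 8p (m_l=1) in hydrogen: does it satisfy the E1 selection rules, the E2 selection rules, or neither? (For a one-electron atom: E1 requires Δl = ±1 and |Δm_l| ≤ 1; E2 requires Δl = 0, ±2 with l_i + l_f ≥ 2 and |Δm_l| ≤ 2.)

E1

Δl = 1 − 0 = +1; l_i + l_f = 1.
Δm_l = +1.
E1 (Δl = ±1, |Δm_l| ≤ 1): satisfied.
E2 (Δl = 0,±2, l_i+l_f ≥ 2, |Δm_l| ≤ 2): not satisfied.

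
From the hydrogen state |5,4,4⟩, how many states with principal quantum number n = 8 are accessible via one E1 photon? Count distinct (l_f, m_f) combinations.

E1 requires Δl = ±1, so l_f ∈ {3, 5}; with 0 ≤ l_f ≤ n_f−1 = 7, the allowed l_f values are {3, 5}.
For l_f = 3: m_f ∈ {m_i−1, m_i, m_i+1} ∩ [−3, 3] = {3} → 1 state.
For l_f = 5: m_f ∈ {m_i−1, m_i, m_i+1} ∩ [−5, 5] = {3, 4, 5} → 3 states.
Total: 4.

4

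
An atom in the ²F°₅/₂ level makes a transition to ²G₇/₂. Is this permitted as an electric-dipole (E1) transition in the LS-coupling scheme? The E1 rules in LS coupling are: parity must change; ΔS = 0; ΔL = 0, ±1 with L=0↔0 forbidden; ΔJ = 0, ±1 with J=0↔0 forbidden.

Parity must change: odd → even — passes.
ΔS = 0: S: 1/2 → 1/2 — passes.
ΔL = 0, ±1 (not L=0↔0): L: 3 → 4, ΔL = +1 — passes.
ΔJ = 0, ±1 (not J=0↔0): J: 5/2 → 7/2, ΔJ = +1 — passes.
All four E1 rules are satisfied.

allowed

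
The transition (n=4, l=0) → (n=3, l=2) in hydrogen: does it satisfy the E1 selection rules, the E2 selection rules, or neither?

E2

Δl = 2 − 0 = +2; l_i + l_f = 2.
E1 (Δl = ±1): not satisfied.
E2 (Δl = 0,±2, l_i+l_f ≥ 2): satisfied.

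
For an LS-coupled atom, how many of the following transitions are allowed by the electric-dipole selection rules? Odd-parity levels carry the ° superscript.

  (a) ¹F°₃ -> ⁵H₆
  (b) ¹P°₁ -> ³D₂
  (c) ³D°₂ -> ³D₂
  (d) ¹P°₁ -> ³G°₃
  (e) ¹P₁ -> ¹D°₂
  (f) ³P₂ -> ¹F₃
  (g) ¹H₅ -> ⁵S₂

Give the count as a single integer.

(a) forbidden (ΔS, ΔL, ΔJ fail)
(b) forbidden (ΔS fails)
(c) allowed
(d) forbidden (parity, ΔS, ΔL, ΔJ fail)
(e) allowed
(f) forbidden (parity, ΔS, ΔL fail)
(g) forbidden (parity, ΔS, ΔL, ΔJ fail)
Total allowed: 2 of 7.

2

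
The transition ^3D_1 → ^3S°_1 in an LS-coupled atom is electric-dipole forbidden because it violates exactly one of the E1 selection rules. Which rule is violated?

the ΔL = 0, ±1 rule

Reading off the term symbols: S 1→1, L 2→0, J 1→1, parity even→odd.
Parity must change: even → odd — ✓.
ΔS = 0: S: 1 → 1 — ✓.
ΔL = 0, ±1 (not L=0↔0): L: 2 → 0, ΔL = -2 — ✗.
ΔJ = 0, ±1 (not J=0↔0): J: 1 → 1, ΔJ = +0 — ✓.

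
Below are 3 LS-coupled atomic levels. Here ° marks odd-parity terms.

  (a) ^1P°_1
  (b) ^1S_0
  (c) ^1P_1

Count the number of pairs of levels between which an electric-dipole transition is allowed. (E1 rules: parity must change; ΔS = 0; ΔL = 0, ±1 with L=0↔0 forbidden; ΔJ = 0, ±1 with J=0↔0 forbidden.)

2

(a)–(b): allowed.
(a)–(c): allowed.
(b)–(c): forbidden (parity).
Allowed pairs: 2 of 3.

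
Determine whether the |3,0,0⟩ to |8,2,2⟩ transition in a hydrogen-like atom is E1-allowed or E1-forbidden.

forbidden

Initial l = 0, final l = 2, so Δl = +2. E1 requires Δl = ±1: ✗.
Δm_l = 2 − (0) = +2. E1 requires Δm_l = 0, ±1: ✗.
The transition is electric-dipole forbidden.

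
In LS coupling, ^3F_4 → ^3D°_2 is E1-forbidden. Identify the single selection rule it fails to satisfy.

Parity must change: even → odd — satisfied.
ΔS = 0: S: 1 → 1 — satisfied.
ΔL = 0, ±1 (not L=0↔0): L: 3 → 2, ΔL = -1 — satisfied.
ΔJ = 0, ±1 (not J=0↔0): J: 4 → 2, ΔJ = -2 — violated.

the ΔJ = 0, ±1 rule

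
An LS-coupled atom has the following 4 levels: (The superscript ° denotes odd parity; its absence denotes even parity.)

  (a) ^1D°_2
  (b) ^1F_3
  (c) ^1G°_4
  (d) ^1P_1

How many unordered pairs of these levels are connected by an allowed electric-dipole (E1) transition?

3

(a)–(b): allowed.
(a)–(c): forbidden (parity, ΔL, ΔJ).
(a)–(d): allowed.
(b)–(c): allowed.
(b)–(d): forbidden (parity, ΔL, ΔJ).
(c)–(d): forbidden (ΔL, ΔJ).
Allowed pairs: 3 of 6.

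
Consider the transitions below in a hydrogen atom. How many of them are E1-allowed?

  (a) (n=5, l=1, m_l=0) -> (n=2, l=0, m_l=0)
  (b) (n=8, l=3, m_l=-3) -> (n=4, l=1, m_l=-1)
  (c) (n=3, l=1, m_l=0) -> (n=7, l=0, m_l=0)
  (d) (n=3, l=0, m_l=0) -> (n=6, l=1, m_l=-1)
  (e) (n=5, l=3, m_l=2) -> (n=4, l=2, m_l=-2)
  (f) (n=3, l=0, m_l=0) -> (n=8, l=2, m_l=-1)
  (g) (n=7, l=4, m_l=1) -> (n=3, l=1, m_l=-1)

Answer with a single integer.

(a) allowed
(b) forbidden — Δl = -2 (E1 requires Δl = ±1); Δm_l = +2 (E1 requires Δm_l = 0, ±1)
(c) allowed
(d) allowed
(e) forbidden — Δm_l = -4 (E1 requires Δm_l = 0, ±1)
(f) forbidden — Δl = +2 (E1 requires Δl = ±1)
(g) forbidden — Δl = -3 (E1 requires Δl = ±1); Δm_l = -2 (E1 requires Δm_l = 0, ±1)
Total allowed: 3 of 7.

3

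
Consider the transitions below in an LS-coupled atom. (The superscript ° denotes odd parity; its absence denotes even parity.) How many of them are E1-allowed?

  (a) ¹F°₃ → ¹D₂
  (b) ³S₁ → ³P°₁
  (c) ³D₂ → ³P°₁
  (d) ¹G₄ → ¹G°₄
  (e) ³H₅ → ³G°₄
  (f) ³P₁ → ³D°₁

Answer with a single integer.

6

(a) allowed
(b) allowed
(c) allowed
(d) allowed
(e) allowed
(f) allowed
Total allowed: 6 of 6.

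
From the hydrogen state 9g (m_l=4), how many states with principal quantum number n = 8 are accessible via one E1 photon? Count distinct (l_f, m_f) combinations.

4

E1 requires Δl = ±1, so l_f ∈ {3, 5}; with 0 ≤ l_f ≤ n_f−1 = 7, the allowed l_f values are {3, 5}.
For l_f = 3: m_f ∈ {m_i−1, m_i, m_i+1} ∩ [−3, 3] = {3} → 1 state.
For l_f = 5: m_f ∈ {m_i−1, m_i, m_i+1} ∩ [−5, 5] = {3, 4, 5} → 3 states.
Total: 4.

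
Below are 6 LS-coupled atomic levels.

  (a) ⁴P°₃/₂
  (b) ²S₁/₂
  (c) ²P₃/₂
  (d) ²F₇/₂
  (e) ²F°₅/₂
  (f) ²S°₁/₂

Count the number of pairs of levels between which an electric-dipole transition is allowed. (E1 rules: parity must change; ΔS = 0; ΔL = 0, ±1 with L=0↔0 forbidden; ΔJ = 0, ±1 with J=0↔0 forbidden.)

2

(a)–(b): forbidden (ΔS).
(a)–(c): forbidden (ΔS).
(a)–(d): forbidden (ΔS, ΔL, ΔJ).
(a)–(e): forbidden (parity, ΔS, ΔL).
(a)–(f): forbidden (parity, ΔS).
(b)–(c): forbidden (parity).
(b)–(d): forbidden (parity, ΔL, ΔJ).
(b)–(e): forbidden (ΔL, ΔJ).
(b)–(f): forbidden (ΔL).
(c)–(d): forbidden (parity, ΔL, ΔJ).
(c)–(e): forbidden (ΔL).
(c)–(f): allowed.
(d)–(e): allowed.
(d)–(f): forbidden (ΔL, ΔJ).
(e)–(f): forbidden (parity, ΔL, ΔJ).
Allowed pairs: 2 of 15.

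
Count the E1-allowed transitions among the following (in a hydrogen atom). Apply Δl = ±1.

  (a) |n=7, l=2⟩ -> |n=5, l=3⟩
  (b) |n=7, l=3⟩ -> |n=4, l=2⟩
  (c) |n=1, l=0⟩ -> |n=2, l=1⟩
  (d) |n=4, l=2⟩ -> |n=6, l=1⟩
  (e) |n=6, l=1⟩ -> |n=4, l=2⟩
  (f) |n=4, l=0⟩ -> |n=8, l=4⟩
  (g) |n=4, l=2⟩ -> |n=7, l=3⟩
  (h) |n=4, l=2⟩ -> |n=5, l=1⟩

7

(a) allowed
(b) allowed
(c) allowed
(d) allowed
(e) allowed
(f) forbidden — Δl = +4 (E1 requires Δl = ±1)
(g) allowed
(h) allowed
Total allowed: 7 of 8.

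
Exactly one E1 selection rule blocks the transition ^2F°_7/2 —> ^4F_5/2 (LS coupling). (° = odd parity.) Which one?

the ΔS = 0 rule

Parity must change: odd → even — satisfied.
ΔS = 0: S: 1/2 → 3/2 — violated.
ΔL = 0, ±1 (not L=0↔0): L: 3 → 3, ΔL = +0 — satisfied.
ΔJ = 0, ±1 (not J=0↔0): J: 7/2 → 5/2, ΔJ = -1 — satisfied.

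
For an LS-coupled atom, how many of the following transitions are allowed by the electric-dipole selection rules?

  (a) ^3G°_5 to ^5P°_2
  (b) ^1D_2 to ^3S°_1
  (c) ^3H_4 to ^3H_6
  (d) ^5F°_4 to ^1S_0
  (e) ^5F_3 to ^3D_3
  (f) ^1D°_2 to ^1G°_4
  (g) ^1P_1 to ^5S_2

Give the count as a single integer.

(a) forbidden (parity, ΔS, ΔL, ΔJ fail)
(b) forbidden (ΔS, ΔL fail)
(c) forbidden (parity, ΔJ fail)
(d) forbidden (ΔS, ΔL, ΔJ fail)
(e) forbidden (parity, ΔS fail)
(f) forbidden (parity, ΔL, ΔJ fail)
(g) forbidden (parity, ΔS fail)
Total allowed: 0 of 7.

0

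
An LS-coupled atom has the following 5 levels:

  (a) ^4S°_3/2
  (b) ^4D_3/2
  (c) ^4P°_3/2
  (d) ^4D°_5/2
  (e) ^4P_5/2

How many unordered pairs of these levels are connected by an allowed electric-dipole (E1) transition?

5

(a)–(b): forbidden (ΔL).
(a)–(c): forbidden (parity).
(a)–(d): forbidden (parity, ΔL).
(a)–(e): allowed.
(b)–(c): allowed.
(b)–(d): allowed.
(b)–(e): forbidden (parity).
(c)–(d): forbidden (parity).
(c)–(e): allowed.
(d)–(e): allowed.
Allowed pairs: 5 of 10.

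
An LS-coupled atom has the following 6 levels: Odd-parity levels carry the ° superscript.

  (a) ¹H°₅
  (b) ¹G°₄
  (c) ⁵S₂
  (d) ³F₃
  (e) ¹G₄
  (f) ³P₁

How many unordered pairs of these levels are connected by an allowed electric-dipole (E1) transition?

(a)–(b): forbidden (parity).
(a)–(c): forbidden (ΔS, ΔL, ΔJ).
(a)–(d): forbidden (ΔS, ΔL, ΔJ).
(a)–(e): allowed.
(a)–(f): forbidden (ΔS, ΔL, ΔJ).
(b)–(c): forbidden (ΔS, ΔL, ΔJ).
(b)–(d): forbidden (ΔS).
(b)–(e): allowed.
(b)–(f): forbidden (ΔS, ΔL, ΔJ).
(c)–(d): forbidden (parity, ΔS, ΔL).
(c)–(e): forbidden (parity, ΔS, ΔL, ΔJ).
(c)–(f): forbidden (parity, ΔS).
(d)–(e): forbidden (parity, ΔS).
(d)–(f): forbidden (parity, ΔL, ΔJ).
(e)–(f): forbidden (parity, ΔS, ΔL, ΔJ).
Allowed pairs: 2 of 15.

2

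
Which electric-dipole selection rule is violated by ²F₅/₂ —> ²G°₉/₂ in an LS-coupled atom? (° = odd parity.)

Initial level: S=1/2, L=3, J=5/2, parity even. Final level: S=1/2, L=4, J=9/2, parity odd.
Parity must change: even → odd — passes.
ΔS = 0: S: 1/2 → 1/2 — passes.
ΔL = 0, ±1 (not L=0↔0): L: 3 → 4, ΔL = +1 — passes.
ΔJ = 0, ±1 (not J=0↔0): J: 5/2 → 9/2, ΔJ = +2 — fails.

the ΔJ = 0, ±1 rule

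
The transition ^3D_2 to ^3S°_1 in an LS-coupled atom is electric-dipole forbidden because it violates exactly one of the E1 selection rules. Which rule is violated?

the ΔL = 0, ±1 rule

Reading off the term symbols: S 1→1, L 2→0, J 2→1, parity even→odd.
ΔJ = 0, ±1 (not J=0↔0): J: 2 → 1, ΔJ = -1 — satisfied.
ΔL = 0, ±1 (not L=0↔0): L: 2 → 0, ΔL = -2 — violated.
ΔS = 0: S: 1 → 1 — satisfied.
Parity must change: even → odd — satisfied.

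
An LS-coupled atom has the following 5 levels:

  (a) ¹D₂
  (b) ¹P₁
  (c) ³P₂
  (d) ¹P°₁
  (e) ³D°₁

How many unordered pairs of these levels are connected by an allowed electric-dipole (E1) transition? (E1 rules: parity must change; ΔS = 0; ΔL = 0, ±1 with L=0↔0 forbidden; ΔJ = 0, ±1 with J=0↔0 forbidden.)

3

(a)–(b): forbidden (parity).
(a)–(c): forbidden (parity, ΔS).
(a)–(d): allowed.
(a)–(e): forbidden (ΔS).
(b)–(c): forbidden (parity, ΔS).
(b)–(d): allowed.
(b)–(e): forbidden (ΔS).
(c)–(d): forbidden (ΔS).
(c)–(e): allowed.
(d)–(e): forbidden (parity, ΔS).
Allowed pairs: 3 of 10.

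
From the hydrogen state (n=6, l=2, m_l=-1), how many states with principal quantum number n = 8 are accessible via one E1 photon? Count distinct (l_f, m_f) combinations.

E1 requires Δl = ±1, so l_f ∈ {1, 3}; with 0 ≤ l_f ≤ n_f−1 = 7, the allowed l_f values are {1, 3}.
For l_f = 1: m_f ∈ {m_i−1, m_i, m_i+1} ∩ [−1, 1] = {-1, 0} → 2 states.
For l_f = 3: m_f ∈ {m_i−1, m_i, m_i+1} ∩ [−3, 3] = {-2, -1, 0} → 3 states.
Total: 5.

5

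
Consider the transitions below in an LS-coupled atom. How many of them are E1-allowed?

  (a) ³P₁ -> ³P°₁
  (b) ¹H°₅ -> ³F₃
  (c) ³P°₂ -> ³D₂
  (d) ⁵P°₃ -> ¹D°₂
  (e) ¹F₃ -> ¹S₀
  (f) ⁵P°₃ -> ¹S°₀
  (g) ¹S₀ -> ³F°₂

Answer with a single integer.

2

(a) allowed
(b) forbidden (ΔS, ΔL, ΔJ fail)
(c) allowed
(d) forbidden (parity, ΔS fail)
(e) forbidden (parity, ΔL, ΔJ fail)
(f) forbidden (parity, ΔS, ΔJ fail)
(g) forbidden (ΔS, ΔL, ΔJ fail)
Total allowed: 2 of 7.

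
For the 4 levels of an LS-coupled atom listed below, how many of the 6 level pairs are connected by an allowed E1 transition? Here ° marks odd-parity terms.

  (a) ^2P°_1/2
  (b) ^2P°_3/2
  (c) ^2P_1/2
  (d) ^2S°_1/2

3

(a)–(b): forbidden (parity).
(a)–(c): allowed.
(a)–(d): forbidden (parity).
(b)–(c): allowed.
(b)–(d): forbidden (parity).
(c)–(d): allowed.
Allowed pairs: 3 of 6.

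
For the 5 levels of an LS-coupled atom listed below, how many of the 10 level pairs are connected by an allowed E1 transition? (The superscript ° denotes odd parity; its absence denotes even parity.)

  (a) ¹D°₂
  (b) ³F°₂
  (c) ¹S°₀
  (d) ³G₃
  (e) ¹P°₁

1

(a)–(b): forbidden (parity, ΔS).
(a)–(c): forbidden (parity, ΔL, ΔJ).
(a)–(d): forbidden (ΔS, ΔL).
(a)–(e): forbidden (parity).
(b)–(c): forbidden (parity, ΔS, ΔL, ΔJ).
(b)–(d): allowed.
(b)–(e): forbidden (parity, ΔS, ΔL).
(c)–(d): forbidden (ΔS, ΔL, ΔJ).
(c)–(e): forbidden (parity).
(d)–(e): forbidden (ΔS, ΔL, ΔJ).
Allowed pairs: 1 of 10.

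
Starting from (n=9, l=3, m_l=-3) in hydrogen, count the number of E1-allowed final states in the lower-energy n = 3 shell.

E1 requires Δl = ±1, so l_f ∈ {2, 4}; with 0 ≤ l_f ≤ n_f−1 = 2, the allowed l_f values are {2}.
For l_f = 2: m_f ∈ {m_i−1, m_i, m_i+1} ∩ [−2, 2] = {-2} → 1 state.
Total: 1.

1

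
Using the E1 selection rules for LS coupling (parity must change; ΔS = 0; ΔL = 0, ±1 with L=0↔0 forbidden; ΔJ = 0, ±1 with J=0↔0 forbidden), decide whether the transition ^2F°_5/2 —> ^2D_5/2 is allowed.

Parity must change: odd → even — ✓.
ΔJ = 0, ±1 (not J=0↔0): J: 5/2 → 5/2, ΔJ = +0 — ✓.
ΔL = 0, ±1 (not L=0↔0): L: 3 → 2, ΔL = -1 — ✓.
ΔS = 0: S: 1/2 → 1/2 — ✓.
All four E1 rules are satisfied.

allowed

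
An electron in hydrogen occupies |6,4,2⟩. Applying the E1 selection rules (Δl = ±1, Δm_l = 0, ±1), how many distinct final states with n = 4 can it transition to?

E1 requires Δl = ±1, so l_f ∈ {3, 5}; with 0 ≤ l_f ≤ n_f−1 = 3, the allowed l_f values are {3}.
For l_f = 3: m_f ∈ {m_i−1, m_i, m_i+1} ∩ [−3, 3] = {1, 2, 3} → 3 states.
Total: 3.

3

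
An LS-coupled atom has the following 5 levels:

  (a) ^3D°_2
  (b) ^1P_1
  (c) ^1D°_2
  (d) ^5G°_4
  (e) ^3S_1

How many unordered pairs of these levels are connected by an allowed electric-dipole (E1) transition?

(a)–(b): forbidden (ΔS).
(a)–(c): forbidden (parity, ΔS).
(a)–(d): forbidden (parity, ΔS, ΔL, ΔJ).
(a)–(e): forbidden (ΔL).
(b)–(c): allowed.
(b)–(d): forbidden (ΔS, ΔL, ΔJ).
(b)–(e): forbidden (parity, ΔS).
(c)–(d): forbidden (parity, ΔS, ΔL, ΔJ).
(c)–(e): forbidden (ΔS, ΔL).
(d)–(e): forbidden (ΔS, ΔL, ΔJ).
Allowed pairs: 1 of 10.

1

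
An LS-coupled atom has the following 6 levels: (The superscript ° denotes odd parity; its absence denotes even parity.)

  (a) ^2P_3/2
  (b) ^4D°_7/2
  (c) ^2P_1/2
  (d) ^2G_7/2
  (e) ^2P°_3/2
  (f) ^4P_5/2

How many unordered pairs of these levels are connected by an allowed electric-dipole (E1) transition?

3

(a)–(b): forbidden (ΔS, ΔJ).
(a)–(c): forbidden (parity).
(a)–(d): forbidden (parity, ΔL, ΔJ).
(a)–(e): allowed.
(a)–(f): forbidden (parity, ΔS).
(b)–(c): forbidden (ΔS, ΔJ).
(b)–(d): forbidden (ΔS, ΔL).
(b)–(e): forbidden (parity, ΔS, ΔJ).
(b)–(f): allowed.
(c)–(d): forbidden (parity, ΔL, ΔJ).
(c)–(e): allowed.
(c)–(f): forbidden (parity, ΔS, ΔJ).
(d)–(e): forbidden (ΔL, ΔJ).
(d)–(f): forbidden (parity, ΔS, ΔL).
(e)–(f): forbidden (ΔS).
Allowed pairs: 3 of 15.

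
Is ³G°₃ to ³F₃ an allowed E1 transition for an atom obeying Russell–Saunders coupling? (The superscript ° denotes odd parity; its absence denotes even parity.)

allowed

Parity must change: odd → even — passes.
ΔS = 0: S: 1 → 1 — passes.
ΔL = 0, ±1 (not L=0↔0): L: 4 → 3, ΔL = -1 — passes.
ΔJ = 0, ±1 (not J=0↔0): J: 3 → 3, ΔJ = +0 — passes.
All four E1 rules are satisfied.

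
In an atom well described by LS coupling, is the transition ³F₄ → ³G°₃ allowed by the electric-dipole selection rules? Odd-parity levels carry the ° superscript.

allowed

Reading off the term symbols: S 1→1, L 3→4, J 4→3, parity even→odd.
Parity must change: even → odd — ok.
ΔL = 0, ±1 (not L=0↔0): L: 3 → 4, ΔL = +1 — ok.
ΔS = 0: S: 1 → 1 — ok.
ΔJ = 0, ±1 (not J=0↔0): J: 4 → 3, ΔJ = -1 — ok.
All four E1 rules are satisfied.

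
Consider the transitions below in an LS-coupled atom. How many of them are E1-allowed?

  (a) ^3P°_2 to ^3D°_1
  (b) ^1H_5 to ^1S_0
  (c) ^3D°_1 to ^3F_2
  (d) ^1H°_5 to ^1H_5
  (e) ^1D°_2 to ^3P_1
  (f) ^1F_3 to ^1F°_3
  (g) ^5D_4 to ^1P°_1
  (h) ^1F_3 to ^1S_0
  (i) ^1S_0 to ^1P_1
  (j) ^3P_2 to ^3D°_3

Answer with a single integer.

4

(a) forbidden (parity fails)
(b) forbidden (parity, ΔL, ΔJ fail)
(c) allowed
(d) allowed
(e) forbidden (ΔS fails)
(f) allowed
(g) forbidden (ΔS, ΔJ fail)
(h) forbidden (parity, ΔL, ΔJ fail)
(i) forbidden (parity fails)
(j) allowed
Total allowed: 4 of 10.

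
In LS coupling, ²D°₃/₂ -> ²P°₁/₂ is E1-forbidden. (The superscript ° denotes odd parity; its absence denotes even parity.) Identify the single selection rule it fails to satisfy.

parity

ΔS = 0: S: 1/2 → 1/2 — passes.
ΔJ = 0, ±1 (not J=0↔0): J: 3/2 → 1/2, ΔJ = -1 — passes.
ΔL = 0, ±1 (not L=0↔0): L: 2 → 1, ΔL = -1 — passes.
Parity must change: odd → odd — fails.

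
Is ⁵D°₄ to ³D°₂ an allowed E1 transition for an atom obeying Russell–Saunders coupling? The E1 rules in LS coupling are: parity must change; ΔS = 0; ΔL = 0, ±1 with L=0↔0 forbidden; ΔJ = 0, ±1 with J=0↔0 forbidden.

forbidden

Reading off the term symbols: S 2→1, L 2→2, J 4→2, parity odd→odd.
ΔS = 0: S: 2 → 1 — fails.
Parity must change: odd → odd — fails.
ΔJ = 0, ±1 (not J=0↔0): J: 4 → 2, ΔJ = -2 — fails.
ΔL = 0, ±1 (not L=0↔0): L: 2 → 2, ΔL = +0 — passes.
Rule(s) violated: parity, ΔS, ΔJ.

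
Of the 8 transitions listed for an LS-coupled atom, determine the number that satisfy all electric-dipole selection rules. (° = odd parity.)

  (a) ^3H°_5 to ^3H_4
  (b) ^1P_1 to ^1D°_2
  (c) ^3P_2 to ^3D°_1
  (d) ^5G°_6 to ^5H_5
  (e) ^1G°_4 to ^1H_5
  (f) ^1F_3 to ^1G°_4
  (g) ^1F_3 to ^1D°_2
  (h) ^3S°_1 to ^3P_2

(a) allowed
(b) allowed
(c) allowed
(d) allowed
(e) allowed
(f) allowed
(g) allowed
(h) allowed
Total allowed: 8 of 8.

8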